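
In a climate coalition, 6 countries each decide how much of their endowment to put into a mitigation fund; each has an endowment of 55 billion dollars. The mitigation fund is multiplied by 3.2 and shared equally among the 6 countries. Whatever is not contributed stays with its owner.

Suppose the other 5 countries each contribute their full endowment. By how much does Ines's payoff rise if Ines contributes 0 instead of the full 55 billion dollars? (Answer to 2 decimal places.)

Switching from a contribution of 55 to 0 lets Ines keep an extra 55 billion dollars, but lowers the mitigation fund by 55, which costs Ines their own share of that drop: 3.2/6 × 55 = 29.33.
Net gain = 55 − 29.33 = 25.67. The private return per contributed unit (0.5333) is below 1, so free-riding is indeed the best response regardless of what the others do.

25.67 billion dollars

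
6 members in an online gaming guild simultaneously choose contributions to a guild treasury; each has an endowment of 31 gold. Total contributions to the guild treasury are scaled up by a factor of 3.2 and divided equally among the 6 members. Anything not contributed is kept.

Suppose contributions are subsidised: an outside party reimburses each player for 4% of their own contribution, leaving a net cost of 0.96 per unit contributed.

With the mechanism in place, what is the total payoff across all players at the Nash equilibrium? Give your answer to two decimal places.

The effective private return is (3.2/6) / 0.96 = 0.5556, which is still under 1, so the mechanism doesn't change anyone's dominant strategy: zero contribution.
At the Nash equilibrium no one contributes; group total payoff = 6 × 31 = 186.

186.00 gold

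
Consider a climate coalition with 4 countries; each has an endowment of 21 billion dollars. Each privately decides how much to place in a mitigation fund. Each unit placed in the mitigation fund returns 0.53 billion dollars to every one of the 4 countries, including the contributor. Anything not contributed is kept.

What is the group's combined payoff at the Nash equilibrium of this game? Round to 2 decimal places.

The private return per contributed unit is 0.53 < 1, so contributing 0 is dominant for every player. At the Nash equilibrium everyone keeps their 21, and the group total is 4 × 21 = 84.

84.00 billion dollars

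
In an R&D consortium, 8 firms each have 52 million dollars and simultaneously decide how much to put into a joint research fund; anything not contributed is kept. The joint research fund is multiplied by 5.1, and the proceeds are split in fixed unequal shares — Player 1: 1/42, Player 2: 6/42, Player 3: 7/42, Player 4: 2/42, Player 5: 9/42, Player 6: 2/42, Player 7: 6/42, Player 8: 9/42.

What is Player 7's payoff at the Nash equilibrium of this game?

For player j, contributing a unit is worthwhile iff 5.1 × (j's share) ≥ 1, i.e. iff j's share is at least 0.1961.
The shares above 0.1961 belong to Player 5 and Player 8, contributing 52 each; the remaining 6 contribute 0. Total contributed: 104.
Player 7 keeps 52 and receives 5.1 × 104 × 6/42 = 75.77 from the joint research fund, for a payoff of 127.77.

127.77 million dollars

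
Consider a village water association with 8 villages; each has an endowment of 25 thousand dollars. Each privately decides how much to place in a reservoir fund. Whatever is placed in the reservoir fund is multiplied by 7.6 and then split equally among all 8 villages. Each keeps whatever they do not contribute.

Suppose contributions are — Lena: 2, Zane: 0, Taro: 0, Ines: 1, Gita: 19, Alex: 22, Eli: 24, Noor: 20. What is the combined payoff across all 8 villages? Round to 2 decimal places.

780.80 thousand dollars

Total contributed: 2 + 0 + 0 + 1 + 19 + 22 + 24 + 20 = 88; total kept: 8 × 25 − 88 = 112.
The reservoir fund pays out 7.6 × 88 = 668.80 in aggregate.
Group total = 112 + 668.80 = 780.80.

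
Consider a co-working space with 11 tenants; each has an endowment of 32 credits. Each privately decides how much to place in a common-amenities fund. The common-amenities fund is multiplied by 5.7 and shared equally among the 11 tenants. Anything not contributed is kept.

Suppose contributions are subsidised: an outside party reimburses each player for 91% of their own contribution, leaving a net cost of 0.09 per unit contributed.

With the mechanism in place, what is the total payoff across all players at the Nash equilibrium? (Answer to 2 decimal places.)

2326.72 credits

With the mechanism, a contributed unit returns (5.7/11) / 0.09 = 5.7576 per unit of net cost to the contributor — now above 1 — so contributing fully is weakly dominant for every player.
So the Nash equilibrium is full contribution by all 11; the group earns 11 × (32 × 0.91 + 5.7 × 32) = 2326.72.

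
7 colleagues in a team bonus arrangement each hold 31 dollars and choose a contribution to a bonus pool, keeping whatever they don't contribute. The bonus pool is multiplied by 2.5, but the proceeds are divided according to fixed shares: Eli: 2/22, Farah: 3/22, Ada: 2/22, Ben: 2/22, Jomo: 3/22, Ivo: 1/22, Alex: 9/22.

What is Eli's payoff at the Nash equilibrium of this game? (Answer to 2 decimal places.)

Each unit j contributes comes back to j as 2.5 × (j's share), so j prefers to contribute only if that share exceeds 1/2.5 = 0.4000; otherwise keeping the unit dominates.
Alex alone (share 9/22) is above the threshold, contributing 31; the remaining 6 contribute 0. Total contributed: 31.
Eli keeps 31 and receives 2.5 × 31 × 2/22 = 7.05 from the bonus pool, for a payoff of 38.05.

38.05 dollars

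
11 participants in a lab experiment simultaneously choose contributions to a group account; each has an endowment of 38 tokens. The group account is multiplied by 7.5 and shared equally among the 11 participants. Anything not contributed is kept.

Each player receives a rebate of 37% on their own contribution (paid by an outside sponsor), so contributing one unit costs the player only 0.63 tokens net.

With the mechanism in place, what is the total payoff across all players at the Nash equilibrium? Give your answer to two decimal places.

The effective private return per unit is now (7.5/11) / 0.63 = 1.0823 > 1, so every player's dominant strategy flips to full contribution.
So the Nash equilibrium is full contribution by all 11; the group earns 11 × (38 × 0.37 + 7.5 × 38) = 3289.66.

3289.66 tokens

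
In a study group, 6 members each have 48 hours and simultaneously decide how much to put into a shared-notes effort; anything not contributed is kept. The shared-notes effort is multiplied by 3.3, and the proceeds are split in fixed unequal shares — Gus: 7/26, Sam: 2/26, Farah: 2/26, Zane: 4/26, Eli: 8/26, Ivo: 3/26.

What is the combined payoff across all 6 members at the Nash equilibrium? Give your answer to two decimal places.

398.40 hours

Player j's private return per contributed unit is 3.3 × (j's share). Contributing is weakly dominant for j when that share is at least 1/3.3 = 0.3030, and contributing 0 is dominant otherwise.
Only Eli (8/26) clears that bar, contributing 48; the remaining 5 contribute 0. Total contributed: 48.
The shared-notes effort pays out 3.3 × 48 = 158.40 in total (split across the unequal shares, but the aggregate is all that matters for the group sum).
The 5 free-riders keep 48 each, adding 240. Group total = 240 + 158.40 = 398.40.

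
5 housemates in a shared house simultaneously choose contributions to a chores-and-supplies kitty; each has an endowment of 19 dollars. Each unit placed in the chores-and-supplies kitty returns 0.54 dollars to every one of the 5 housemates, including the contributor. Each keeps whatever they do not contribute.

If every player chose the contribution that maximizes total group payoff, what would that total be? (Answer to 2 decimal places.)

256.50 dollars

Each contributed unit returns 2.700 to the group as a whole (0.54 to each of 5 players), which exceeds 1, so the social optimum is full contribution: group total = 2.700 × 95 = 256.50.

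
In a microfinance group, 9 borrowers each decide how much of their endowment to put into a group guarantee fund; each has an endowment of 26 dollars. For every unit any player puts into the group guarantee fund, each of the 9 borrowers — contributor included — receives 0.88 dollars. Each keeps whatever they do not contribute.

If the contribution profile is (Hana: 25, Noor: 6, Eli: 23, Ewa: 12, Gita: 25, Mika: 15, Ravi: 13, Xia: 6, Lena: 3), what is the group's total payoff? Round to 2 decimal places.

1119.76 dollars

Total contributed: 25 + 6 + 23 + 12 + 25 + 15 + 13 + 6 + 3 = 128; total kept: 9 × 26 − 128 = 106.
The group guarantee fund pays out 0.88 × 9 × 128 = 1013.76 in aggregate.
Group total = 106 + 1013.76 = 1119.76.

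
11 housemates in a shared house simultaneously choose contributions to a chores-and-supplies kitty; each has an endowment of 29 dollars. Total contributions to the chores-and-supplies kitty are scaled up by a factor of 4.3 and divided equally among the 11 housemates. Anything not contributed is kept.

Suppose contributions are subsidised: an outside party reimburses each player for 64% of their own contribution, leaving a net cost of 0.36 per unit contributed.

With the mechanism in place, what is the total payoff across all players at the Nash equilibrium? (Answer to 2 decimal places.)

With the mechanism, a contributed unit returns (4.3/11) / 0.36 = 1.0859 per unit of net cost to the contributor — now above 1 — so contributing fully is weakly dominant for every player.
At the Nash equilibrium everyone contributes 29. Group total payoff = 11 × (29 × 0.64 + 4.3 × 29) = 1575.86.

1575.86 dollars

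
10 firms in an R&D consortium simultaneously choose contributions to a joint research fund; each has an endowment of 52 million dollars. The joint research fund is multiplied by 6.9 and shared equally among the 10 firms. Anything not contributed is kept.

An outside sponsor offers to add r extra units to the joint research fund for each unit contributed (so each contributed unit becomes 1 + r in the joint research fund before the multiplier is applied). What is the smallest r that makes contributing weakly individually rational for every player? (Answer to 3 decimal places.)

With matching at rate r, one contributed unit becomes (1 + r) in the joint research fund and returns 6.9 × (1 + r) / 10 to the contributor.
Setting this equal to 1: 1 + r = 10/6.9 = 1.4493.
So the minimum matching rate is r = 1.4493 − 1 = 0.449.

0.449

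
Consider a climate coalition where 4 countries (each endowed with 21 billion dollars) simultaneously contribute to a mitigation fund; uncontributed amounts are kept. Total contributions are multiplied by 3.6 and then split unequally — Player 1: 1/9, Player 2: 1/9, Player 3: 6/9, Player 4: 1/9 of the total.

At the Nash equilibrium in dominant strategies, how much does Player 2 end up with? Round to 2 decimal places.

29.40 billion dollars

Each unit j contributes comes back to j as 3.6 × (j's share), so j prefers to contribute only if that share exceeds 1/3.6 = 0.2778; otherwise keeping the unit dominates.
Only Player 3 (6/9) clears that bar, contributing 21; the remaining 3 contribute 0. Total contributed: 21.
Player 2 keeps 21 and receives 3.6 × 21 × 1/9 = 8.40 from the mitigation fund, for a payoff of 29.40.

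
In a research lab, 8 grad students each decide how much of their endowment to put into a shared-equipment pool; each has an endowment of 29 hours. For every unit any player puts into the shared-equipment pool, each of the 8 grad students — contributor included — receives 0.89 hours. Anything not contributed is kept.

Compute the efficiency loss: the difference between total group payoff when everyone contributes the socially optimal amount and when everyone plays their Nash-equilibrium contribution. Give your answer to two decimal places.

The private return per contributed unit is 0.89 < 1, so contributing 0 is dominant for every player. At the Nash equilibrium everyone keeps their 29, and the group total is 8 × 29 = 232.
Each contributed unit returns 7.120 to the group as a whole (0.89 to each of 8 players), which exceeds 1, so the social optimum is full contribution: group total = 7.120 × 232 = 1651.84.
Efficiency loss = 1651.84 − 232 = 1419.84.

1419.84 hours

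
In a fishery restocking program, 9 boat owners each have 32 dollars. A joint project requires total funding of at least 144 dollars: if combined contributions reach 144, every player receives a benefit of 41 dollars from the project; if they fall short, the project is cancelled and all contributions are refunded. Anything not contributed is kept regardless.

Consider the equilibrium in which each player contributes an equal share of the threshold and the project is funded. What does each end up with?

57 dollars

Equal share of the threshold: 144/9 = 16.
At this profile no one gains by cutting their contribution: any cut drops the total below 144, the project is cancelled, contributions are refunded, and the deviator ends with 32, which is less than 32 − 16 + 41 = 57. Contributing more than 16 just wastes the excess. So contributing exactly 16 is a best response.
Each player's payoff: 32 − 16 + 41 = 57.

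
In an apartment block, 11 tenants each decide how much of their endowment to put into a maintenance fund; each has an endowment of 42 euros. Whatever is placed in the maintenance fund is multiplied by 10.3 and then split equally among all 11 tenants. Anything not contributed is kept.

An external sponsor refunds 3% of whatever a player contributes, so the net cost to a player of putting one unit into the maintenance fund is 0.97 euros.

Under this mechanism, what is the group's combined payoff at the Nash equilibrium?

462.00 euros

With the mechanism, a contributed unit returns (10.3/11) / 0.97 = 0.9653 per unit of net cost — still below 1 — so contributing 0 remains dominant for every player.
Everyone keeps their endowment and the group total is 11 × 42 = 462.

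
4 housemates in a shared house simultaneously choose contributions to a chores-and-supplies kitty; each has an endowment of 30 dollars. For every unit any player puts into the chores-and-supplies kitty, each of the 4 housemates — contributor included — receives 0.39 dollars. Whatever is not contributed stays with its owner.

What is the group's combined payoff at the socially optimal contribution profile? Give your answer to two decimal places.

187.20 dollars

Each contributed unit returns 1.560 to the group as a whole (0.39 to each of 4 players), which exceeds 1, so the social optimum is full contribution: group total = 1.560 × 120 = 187.20.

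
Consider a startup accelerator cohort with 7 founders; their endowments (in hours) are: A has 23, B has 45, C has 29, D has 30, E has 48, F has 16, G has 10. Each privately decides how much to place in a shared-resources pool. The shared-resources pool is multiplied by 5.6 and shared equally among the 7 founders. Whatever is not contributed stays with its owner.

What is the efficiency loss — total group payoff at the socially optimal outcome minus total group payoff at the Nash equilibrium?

924.60 hours

The private return per contributed unit is 5.6/7 = 0.8000 < 1 for every player regardless of endowment, so the Nash equilibrium is zero contribution and the group total is Σ E_j = 23 + 45 + 29 + 30 + 48 + 16 + 10 = 201.
Each contributed unit returns 5.600 to the group, so the social optimum is full contribution by everyone: group total = 5.600 × 201 = 1125.60.
Efficiency loss = (5.600 − 1) × 201 = 924.60.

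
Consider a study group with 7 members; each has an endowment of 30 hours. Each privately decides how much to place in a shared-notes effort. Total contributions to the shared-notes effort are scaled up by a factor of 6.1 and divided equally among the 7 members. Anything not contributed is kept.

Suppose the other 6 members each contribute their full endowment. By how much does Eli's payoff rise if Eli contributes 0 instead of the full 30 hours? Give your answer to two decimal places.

Switching from a contribution of 30 to 0 lets Eli keep an extra 30 hours, but lowers the shared-notes effort by 30, which costs Eli their own share of that drop: 6.1/7 × 30 = 26.14.
Net gain = 30 − 26.14 = 3.86. The private return per contributed unit (0.8714) is below 1, so free-riding is indeed the best response regardless of what the others do.

3.86 hours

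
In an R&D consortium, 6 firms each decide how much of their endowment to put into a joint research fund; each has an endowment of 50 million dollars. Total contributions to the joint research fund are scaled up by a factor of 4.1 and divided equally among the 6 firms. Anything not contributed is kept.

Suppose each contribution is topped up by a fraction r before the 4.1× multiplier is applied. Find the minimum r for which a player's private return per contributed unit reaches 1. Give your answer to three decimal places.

With matching at rate r, one contributed unit becomes (1 + r) in the joint research fund and returns 4.1 × (1 + r) / 6 to the contributor.
Setting this equal to 1: 1 + r = 6/4.1 = 1.4634.
So the minimum matching rate is r = 1.4634 − 1 = 0.463.

0.463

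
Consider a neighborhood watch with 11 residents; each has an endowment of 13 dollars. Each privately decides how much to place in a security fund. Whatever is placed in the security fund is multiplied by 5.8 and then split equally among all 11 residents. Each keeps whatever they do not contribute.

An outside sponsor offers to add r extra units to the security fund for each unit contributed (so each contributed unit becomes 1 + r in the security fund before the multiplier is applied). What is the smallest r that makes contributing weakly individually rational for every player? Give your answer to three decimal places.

0.897

With matching at rate r, one contributed unit becomes (1 + r) in the security fund and returns 5.8 × (1 + r) / 11 to the contributor.
Setting this equal to 1: 1 + r = 11/5.8 = 1.8966.
So the minimum matching rate is r = 1.8966 − 1 = 0.897.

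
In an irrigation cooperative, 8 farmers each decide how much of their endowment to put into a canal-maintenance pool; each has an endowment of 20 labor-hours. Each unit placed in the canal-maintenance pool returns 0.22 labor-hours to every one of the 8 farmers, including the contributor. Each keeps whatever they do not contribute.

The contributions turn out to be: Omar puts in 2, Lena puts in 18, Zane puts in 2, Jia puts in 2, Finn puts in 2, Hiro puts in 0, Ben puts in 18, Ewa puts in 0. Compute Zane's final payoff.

Total contributed: 2 + 18 + 2 + 2 + 2 + 0 + 18 + 0 = 44.
Each receives 0.22 × 44 = 9.68 from the canal-maintenance pool.
Zane keeps 20 − 2 = 18, so Zane's payoff is 18 + 9.68 = 27.68.

27.68 labor-hours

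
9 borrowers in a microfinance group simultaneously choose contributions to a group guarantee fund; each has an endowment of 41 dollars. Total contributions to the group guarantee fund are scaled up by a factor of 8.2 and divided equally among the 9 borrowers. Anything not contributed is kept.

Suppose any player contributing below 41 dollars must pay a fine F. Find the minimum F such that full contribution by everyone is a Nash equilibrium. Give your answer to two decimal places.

Given the others contribute fully, the best deviation is to contribute 0 (any partial contribution still incurs the fine and gives up units whose private return 0.9111 is below 1).
Deviating from 41 to 0 saves 41 dollars but forfeits the deviator's share of the drop in the group guarantee fund: 8.2/9 × 41 = 37.36.
So the deviation gain is 41 − 37.36 = 3.64, and the fine must be at least 3.64 dollars to wipe it out.

3.64 dollars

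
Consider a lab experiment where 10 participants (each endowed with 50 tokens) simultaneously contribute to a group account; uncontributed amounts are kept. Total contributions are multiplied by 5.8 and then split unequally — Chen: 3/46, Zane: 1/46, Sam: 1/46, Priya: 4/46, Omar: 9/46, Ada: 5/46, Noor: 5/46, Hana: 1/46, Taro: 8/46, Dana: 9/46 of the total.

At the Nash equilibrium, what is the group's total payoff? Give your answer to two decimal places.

Player j's private return per contributed unit is 5.8 × (j's share). Contributing is weakly dominant for j when that share is at least 1/5.8 = 0.1724, and contributing 0 is dominant otherwise.
Omar, Taro and Dana clear that bar, contributing 50 each; the remaining 7 contribute 0. Total contributed: 150.
The group account pays out 5.8 × 150 = 870.00 in total (split across the unequal shares, but the aggregate is all that matters for the group sum).
The 7 free-riders keep 50 each, adding 350. Group total = 350 + 870.00 = 1220.00.

1220.00 tokens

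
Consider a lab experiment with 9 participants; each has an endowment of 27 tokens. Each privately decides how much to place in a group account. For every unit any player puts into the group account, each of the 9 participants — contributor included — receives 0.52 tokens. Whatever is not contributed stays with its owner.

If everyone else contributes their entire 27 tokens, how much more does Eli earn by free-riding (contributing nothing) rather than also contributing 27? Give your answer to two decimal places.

12.96 tokens

Switching from a contribution of 27 to 0 lets Eli keep an extra 27 tokens, but lowers the group account by 27, which costs Eli their own share of that drop: 0.52 × 27 = 14.04.
Net gain = 27 − 14.04 = 12.96. The private return per contributed unit (0.52) is below 1, so free-riding is indeed the best response regardless of what the others do.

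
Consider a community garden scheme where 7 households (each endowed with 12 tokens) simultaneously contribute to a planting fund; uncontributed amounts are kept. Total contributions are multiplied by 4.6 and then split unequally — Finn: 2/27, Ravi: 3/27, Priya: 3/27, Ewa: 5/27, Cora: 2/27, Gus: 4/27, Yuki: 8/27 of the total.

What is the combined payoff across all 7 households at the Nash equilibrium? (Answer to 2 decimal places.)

For player j, contributing a unit is worthwhile iff 4.6 × (j's share) ≥ 1, i.e. iff j's share is at least 0.2174.
Only Yuki (8/27) clears that bar, contributing 12; the remaining 6 contribute 0. Total contributed: 12.
The planting fund pays out 4.6 × 12 = 55.20 in total (split across the unequal shares, but the aggregate is all that matters for the group sum).
The 6 free-riders keep 12 each, adding 72. Group total = 72 + 55.20 = 127.20.

127.20 tokens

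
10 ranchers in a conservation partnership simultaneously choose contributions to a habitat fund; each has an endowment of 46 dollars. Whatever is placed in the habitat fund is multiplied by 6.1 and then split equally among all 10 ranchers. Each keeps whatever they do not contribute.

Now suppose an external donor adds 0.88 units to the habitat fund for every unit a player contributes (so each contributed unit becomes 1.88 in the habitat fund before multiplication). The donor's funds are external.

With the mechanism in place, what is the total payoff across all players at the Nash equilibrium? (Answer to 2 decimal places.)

5275.28 dollars

Under the mechanism each unit contributed yields 6.1 × 1.88 / 10 = 1.1468 back to its contributor per unit of net cost, which exceeds 1, making full contribution the dominant choice for everyone.
So the Nash equilibrium is full contribution by all 10; the group earns 6.1 × 1.88 × 460 = 5275.28.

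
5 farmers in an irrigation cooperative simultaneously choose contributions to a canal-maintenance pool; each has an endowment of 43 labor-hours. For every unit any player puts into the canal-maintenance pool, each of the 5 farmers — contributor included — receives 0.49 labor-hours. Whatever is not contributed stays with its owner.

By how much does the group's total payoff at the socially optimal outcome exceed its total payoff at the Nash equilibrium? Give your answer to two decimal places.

The private return per contributed unit is 0.49 < 1, so contributing 0 is dominant for every player. At the Nash equilibrium everyone keeps their 43, and the group total is 5 × 43 = 215.
Each contributed unit returns 2.450 to the group as a whole (0.49 to each of 5 players), which exceeds 1, so the social optimum is full contribution: group total = 2.450 × 215 = 526.75.
Efficiency loss = 526.75 − 215 = 311.75.

311.75 labor-hours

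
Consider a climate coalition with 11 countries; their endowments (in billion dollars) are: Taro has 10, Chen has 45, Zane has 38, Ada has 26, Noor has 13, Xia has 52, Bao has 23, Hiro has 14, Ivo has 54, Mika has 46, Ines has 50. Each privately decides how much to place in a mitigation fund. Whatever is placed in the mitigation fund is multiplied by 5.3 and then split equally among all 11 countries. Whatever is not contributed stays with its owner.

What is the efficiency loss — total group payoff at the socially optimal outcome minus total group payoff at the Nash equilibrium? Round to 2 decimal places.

The private return per contributed unit is 5.3/11 = 0.4818 < 1 for every player regardless of endowment, so the Nash equilibrium is zero contribution and the group total is Σ E_j = 10 + 45 + 38 + 26 + 13 + 52 + 23 + 14 + 54 + 46 + 50 = 371.
Each contributed unit returns 5.300 to the group, so the social optimum is full contribution by everyone: group total = 5.300 × 371 = 1966.30.
Efficiency loss = (5.300 − 1) × 371 = 1595.30.

1595.30 billion dollars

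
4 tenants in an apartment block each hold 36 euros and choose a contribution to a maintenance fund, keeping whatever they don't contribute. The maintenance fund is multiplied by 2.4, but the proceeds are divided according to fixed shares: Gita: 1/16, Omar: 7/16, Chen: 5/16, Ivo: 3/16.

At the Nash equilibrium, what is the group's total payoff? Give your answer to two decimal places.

Player j's private return per contributed unit is 2.4 × (j's share). Contributing is weakly dominant for j when that share is at least 1/2.4 = 0.4167, and contributing 0 is dominant otherwise.
Only Omar (7/16) clears that bar, contributing 36; the remaining 3 contribute 0. Total contributed: 36.
The maintenance fund pays out 2.4 × 36 = 86.40 in total (split across the unequal shares, but the aggregate is all that matters for the group sum).
The 3 free-riders keep 36 each, adding 108. Group total = 108 + 86.40 = 194.40.

194.40 euros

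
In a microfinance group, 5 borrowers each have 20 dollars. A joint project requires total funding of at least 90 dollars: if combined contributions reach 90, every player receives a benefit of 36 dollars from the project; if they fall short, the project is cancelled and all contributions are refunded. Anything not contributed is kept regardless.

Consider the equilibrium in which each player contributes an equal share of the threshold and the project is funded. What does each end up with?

38 dollars

Equal share of the threshold: 90/5 = 18.
At this profile no one gains by cutting their contribution: any cut drops the total below 90, the project is cancelled, contributions are refunded, and the deviator ends with 20, which is less than 20 − 18 + 36 = 38. Contributing more than 18 just wastes the excess. So contributing exactly 18 is a best response.
Each player's payoff: 20 − 18 + 36 = 38.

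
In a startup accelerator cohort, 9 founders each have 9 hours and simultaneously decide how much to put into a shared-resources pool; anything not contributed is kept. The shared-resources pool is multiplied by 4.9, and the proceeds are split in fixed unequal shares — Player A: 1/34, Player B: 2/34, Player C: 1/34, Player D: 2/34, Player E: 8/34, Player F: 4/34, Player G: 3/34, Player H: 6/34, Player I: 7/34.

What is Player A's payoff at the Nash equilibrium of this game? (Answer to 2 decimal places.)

11.59 hours

Player j's private return per contributed unit is 4.9 × (j's share). Contributing is weakly dominant for j when that share is at least 1/4.9 = 0.2041, and contributing 0 is dominant otherwise.
Player E and Player I are above the threshold, contributing 9 each; the remaining 7 contribute 0. Total contributed: 18.
Player A keeps 9 and receives 4.9 × 18 × 1/34 = 2.59 from the shared-resources pool, for a payoff of 11.59.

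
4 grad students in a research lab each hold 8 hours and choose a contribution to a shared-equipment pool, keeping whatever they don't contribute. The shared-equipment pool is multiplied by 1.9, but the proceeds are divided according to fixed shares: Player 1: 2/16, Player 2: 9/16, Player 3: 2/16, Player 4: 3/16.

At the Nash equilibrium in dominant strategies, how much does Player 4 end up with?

A player with share s gets back 1.9·s per unit contributed, so full contribution is dominant for anyone with s > 1/1.9 = 0.5263 and zero contribution is dominant for anyone below.
Only Player 2 (9/16) clears that bar, contributing 8; the remaining 3 contribute 0. Total contributed: 8.
Player 4 keeps 8 and receives 1.9 × 8 × 3/16 = 2.85 from the shared-equipment pool, for a payoff of 10.85.

10.85 hours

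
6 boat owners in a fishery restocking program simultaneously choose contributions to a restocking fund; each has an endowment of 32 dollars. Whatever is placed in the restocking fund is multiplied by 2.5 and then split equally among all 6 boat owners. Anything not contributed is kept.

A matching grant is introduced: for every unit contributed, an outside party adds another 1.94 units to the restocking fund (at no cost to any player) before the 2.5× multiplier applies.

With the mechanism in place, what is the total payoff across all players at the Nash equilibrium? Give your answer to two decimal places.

Under the mechanism each unit contributed yields 2.5 × 2.94 / 6 = 1.2250 back to its contributor per unit of net cost, which exceeds 1, making full contribution the dominant choice for everyone.
So the Nash equilibrium is full contribution by all 6; the group earns 2.5 × 2.94 × 192 = 1411.20.

1411.20 dollars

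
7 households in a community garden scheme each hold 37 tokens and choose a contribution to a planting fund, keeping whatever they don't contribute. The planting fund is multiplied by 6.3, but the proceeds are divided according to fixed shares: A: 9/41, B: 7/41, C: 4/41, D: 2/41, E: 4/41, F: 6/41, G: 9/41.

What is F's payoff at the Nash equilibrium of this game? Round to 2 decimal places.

139.34 tokens

Each unit j contributes comes back to j as 6.3 × (j's share), so j prefers to contribute only if that share exceeds 1/6.3 = 0.1587; otherwise keeping the unit dominates.
The shares above 0.1587 belong to A, B and G, contributing 37 each; the remaining 4 contribute 0. Total contributed: 111.
F keeps 37 and receives 6.3 × 111 × 6/41 = 102.34 from the planting fund, for a payoff of 139.34.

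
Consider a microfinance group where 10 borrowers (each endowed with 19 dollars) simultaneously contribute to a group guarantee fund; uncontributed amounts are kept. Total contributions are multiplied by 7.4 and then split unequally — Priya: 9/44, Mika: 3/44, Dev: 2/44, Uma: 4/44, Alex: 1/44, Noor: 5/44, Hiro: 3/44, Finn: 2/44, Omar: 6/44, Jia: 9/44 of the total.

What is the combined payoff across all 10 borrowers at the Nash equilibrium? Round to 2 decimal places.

554.80 dollars

Each unit j contributes comes back to j as 7.4 × (j's share), so j prefers to contribute only if that share exceeds 1/7.4 = 0.1351; otherwise keeping the unit dominates.
Priya, Omar and Jia clear that bar, contributing 19 each; the remaining 7 contribute 0. Total contributed: 57.
The group guarantee fund pays out 7.4 × 57 = 421.80 in total (split across the unequal shares, but the aggregate is all that matters for the group sum).
The 7 free-riders keep 19 each, adding 133. Group total = 133 + 421.80 = 554.80.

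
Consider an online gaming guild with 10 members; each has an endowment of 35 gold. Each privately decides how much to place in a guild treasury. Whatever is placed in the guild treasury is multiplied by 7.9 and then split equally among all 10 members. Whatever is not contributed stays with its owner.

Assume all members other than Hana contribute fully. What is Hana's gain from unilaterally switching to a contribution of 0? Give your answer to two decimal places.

Switching from a contribution of 35 to 0 lets Hana keep an extra 35 gold, but lowers the guild treasury by 35, which costs Hana their own share of that drop: 7.9/10 × 35 = 27.65.
Net gain = 35 − 27.65 = 7.35. The private return per contributed unit (0.7900) is below 1, so free-riding is indeed the best response regardless of what the others do.

7.35 gold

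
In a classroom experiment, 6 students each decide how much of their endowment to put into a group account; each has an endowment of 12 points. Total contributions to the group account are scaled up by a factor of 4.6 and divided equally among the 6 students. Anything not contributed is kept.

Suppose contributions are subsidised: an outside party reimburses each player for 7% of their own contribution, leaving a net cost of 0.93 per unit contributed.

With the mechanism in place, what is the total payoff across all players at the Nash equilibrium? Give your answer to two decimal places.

The effective private return is (4.6/6) / 0.93 = 0.8244, which is still under 1, so the mechanism doesn't change anyone's dominant strategy: zero contribution.
At the Nash equilibrium no one contributes; group total payoff = 6 × 12 = 72.

72.00 points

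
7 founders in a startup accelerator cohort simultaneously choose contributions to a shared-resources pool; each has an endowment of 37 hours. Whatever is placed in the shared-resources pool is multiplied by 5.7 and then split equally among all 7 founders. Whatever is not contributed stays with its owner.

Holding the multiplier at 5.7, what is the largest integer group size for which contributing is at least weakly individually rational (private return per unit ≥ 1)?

Private return per unit is 5.7/(group size), which is ≥ 1 whenever the group size is ≤ 5.7.
The largest such integer is 5.

5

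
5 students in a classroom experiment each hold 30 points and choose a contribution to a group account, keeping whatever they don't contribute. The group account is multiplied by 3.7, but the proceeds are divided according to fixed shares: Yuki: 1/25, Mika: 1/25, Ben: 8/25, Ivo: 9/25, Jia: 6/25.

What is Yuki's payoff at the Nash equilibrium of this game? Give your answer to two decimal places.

Each unit j contributes comes back to j as 3.7 × (j's share), so j prefers to contribute only if that share exceeds 1/3.7 = 0.2703; otherwise keeping the unit dominates.
Ben and Ivo are above the threshold, contributing 30 each; the remaining 3 contribute 0. Total contributed: 60.
Yuki keeps 30 and receives 3.7 × 60 × 1/25 = 8.88 from the group account, for a payoff of 38.88.

38.88 points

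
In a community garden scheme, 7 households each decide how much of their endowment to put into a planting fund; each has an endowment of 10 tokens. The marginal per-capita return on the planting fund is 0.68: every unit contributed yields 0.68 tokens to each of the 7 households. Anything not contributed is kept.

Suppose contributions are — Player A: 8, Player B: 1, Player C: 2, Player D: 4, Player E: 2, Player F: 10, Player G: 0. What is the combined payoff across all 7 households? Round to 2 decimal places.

171.52 tokens

Total contributed: 8 + 1 + 2 + 4 + 2 + 10 + 0 = 27; total kept: 7 × 10 − 27 = 43.
The planting fund pays out 0.68 × 7 × 27 = 128.52 in aggregate.
Group total = 43 + 128.52 = 171.52.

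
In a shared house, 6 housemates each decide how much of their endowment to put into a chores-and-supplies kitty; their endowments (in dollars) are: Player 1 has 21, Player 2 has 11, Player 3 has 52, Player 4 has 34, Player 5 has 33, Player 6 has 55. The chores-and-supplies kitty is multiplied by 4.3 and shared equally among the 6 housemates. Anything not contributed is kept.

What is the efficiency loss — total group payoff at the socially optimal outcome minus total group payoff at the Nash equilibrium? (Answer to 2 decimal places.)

679.80 dollars

The private return per contributed unit is 4.3/6 = 0.7167 < 1 for every player regardless of endowment, so the Nash equilibrium is zero contribution and the group total is Σ E_j = 21 + 11 + 52 + 34 + 33 + 55 = 206.
Each contributed unit returns 4.300 to the group, so the social optimum is full contribution by everyone: group total = 4.300 × 206 = 885.80.
Efficiency loss = (4.300 − 1) × 206 = 679.80.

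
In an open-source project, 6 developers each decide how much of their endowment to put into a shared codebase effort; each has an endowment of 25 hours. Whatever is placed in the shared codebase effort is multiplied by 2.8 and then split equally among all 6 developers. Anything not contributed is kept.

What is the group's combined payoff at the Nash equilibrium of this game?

150.00 hours

Each contributed unit returns 2.8/6 = 0.4667 to its contributor — below 1 — so contributing 0 is dominant for every player. At the Nash equilibrium everyone keeps their 25, and the group total is 6 × 25 = 150.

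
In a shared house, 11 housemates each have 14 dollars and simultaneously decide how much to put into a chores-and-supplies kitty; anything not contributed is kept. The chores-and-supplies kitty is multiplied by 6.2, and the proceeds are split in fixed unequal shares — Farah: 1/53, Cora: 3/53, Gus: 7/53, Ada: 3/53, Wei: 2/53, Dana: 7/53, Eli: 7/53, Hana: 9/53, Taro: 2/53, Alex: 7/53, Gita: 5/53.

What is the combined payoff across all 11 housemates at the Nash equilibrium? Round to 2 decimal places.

Each unit j contributes comes back to j as 6.2 × (j's share), so j prefers to contribute only if that share exceeds 1/6.2 = 0.1613; otherwise keeping the unit dominates.
Only Hana (9/53) clears that bar, contributing 14; the remaining 10 contribute 0. Total contributed: 14.
The chores-and-supplies kitty pays out 6.2 × 14 = 86.80 in total (split across the unequal shares, but the aggregate is all that matters for the group sum).
The 10 free-riders keep 14 each, adding 140. Group total = 140 + 86.80 = 226.80.

226.80 dollars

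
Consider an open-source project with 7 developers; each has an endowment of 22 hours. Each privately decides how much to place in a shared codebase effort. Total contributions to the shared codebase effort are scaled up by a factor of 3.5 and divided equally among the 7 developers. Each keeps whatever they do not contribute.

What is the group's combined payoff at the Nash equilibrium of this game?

Each contributed unit returns 3.5/7 = 0.5000 to its contributor — below 1 — so contributing 0 is dominant for every player. At the Nash equilibrium everyone keeps their 22, and the group total is 7 × 22 = 154.

154.00 hours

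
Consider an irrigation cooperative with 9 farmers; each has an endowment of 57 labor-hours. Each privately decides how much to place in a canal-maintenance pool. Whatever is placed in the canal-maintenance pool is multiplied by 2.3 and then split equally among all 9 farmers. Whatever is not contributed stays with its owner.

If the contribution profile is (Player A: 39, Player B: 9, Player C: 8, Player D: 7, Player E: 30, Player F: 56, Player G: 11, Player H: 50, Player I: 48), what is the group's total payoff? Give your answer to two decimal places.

Total contributed: 39 + 9 + 8 + 7 + 30 + 56 + 11 + 50 + 48 = 258; total kept: 9 × 57 − 258 = 255.
The canal-maintenance pool pays out 2.3 × 258 = 593.40 in aggregate.
Group total = 255 + 593.40 = 848.40.

848.40 labor-hours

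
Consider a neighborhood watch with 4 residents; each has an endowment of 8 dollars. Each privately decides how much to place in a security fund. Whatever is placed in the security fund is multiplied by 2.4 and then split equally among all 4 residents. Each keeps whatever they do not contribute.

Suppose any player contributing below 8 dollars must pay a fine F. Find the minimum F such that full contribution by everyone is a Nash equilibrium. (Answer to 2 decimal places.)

3.20 dollars

Given the others contribute fully, the best deviation is to contribute 0 (any partial contribution still incurs the fine and gives up units whose private return 0.6000 is below 1).
Deviating from 8 to 0 saves 8 dollars but forfeits the deviator's share of the drop in the security fund: 2.4/4 × 8 = 4.80.
So the deviation gain is 8 − 4.80 = 3.20, and the fine must be at least 3.20 dollars to wipe it out.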